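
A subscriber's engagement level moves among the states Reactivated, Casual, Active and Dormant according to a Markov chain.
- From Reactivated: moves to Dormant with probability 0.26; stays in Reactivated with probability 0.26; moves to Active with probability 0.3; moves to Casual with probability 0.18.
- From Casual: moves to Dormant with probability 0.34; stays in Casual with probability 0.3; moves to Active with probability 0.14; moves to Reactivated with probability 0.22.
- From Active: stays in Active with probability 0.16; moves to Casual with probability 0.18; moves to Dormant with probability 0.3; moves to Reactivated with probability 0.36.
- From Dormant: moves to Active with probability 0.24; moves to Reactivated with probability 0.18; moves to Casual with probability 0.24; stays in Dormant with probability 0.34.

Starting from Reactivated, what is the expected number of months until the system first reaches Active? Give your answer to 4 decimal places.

4.0676

Let t(s) be the expected number of months to first reach Active from state s, with t(Active) = 0. Conditioning on the first month:
t(Reactivated) = 1 + 0.26·t(Reactivated) + 0.18·t(Casual) + 0.26·t(Dormant)
t(Casual) = 1 + 0.22·t(Reactivated) + 0.3·t(Casual) + 0.34·t(Dormant)
t(Dormant) = 1 + 0.18·t(Reactivated) + 0.24·t(Casual) + 0.34·t(Dormant)
Solving: t(Reactivated) = 4.0676, t(Casual) = 4.8358, t(Dormant) = 4.3830.
Expected months from Reactivated to Active: 4.0676.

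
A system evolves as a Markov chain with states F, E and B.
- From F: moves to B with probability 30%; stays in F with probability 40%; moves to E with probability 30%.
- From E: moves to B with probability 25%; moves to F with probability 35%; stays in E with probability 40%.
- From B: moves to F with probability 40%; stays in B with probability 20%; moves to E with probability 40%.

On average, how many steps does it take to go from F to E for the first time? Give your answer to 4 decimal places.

Let t(s) be the expected number of steps to first reach E from state s, with t(E) = 0. Conditioning on the first step:
t(F) = 1 + 0.4·t(F) + 0.3·t(B)
t(B) = 1 + 0.4·t(F) + 0.2·t(B)
Solving: t(F) = 3.0556, t(B) = 2.7778.
Expected steps from F to E: 3.0556.

3.0556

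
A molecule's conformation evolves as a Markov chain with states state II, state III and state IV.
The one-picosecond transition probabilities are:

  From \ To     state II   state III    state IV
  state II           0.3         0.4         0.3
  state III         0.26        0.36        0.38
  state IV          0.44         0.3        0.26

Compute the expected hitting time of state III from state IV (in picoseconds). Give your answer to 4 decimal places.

2.9534

Let t(s) be the expected number of picoseconds to first reach state III from state s, with t(state III) = 0. Conditioning on the first picosecond:
t(state II) = 1 + 0.3·t(state II) + 0.3·t(state IV)
t(state IV) = 1 + 0.44·t(state II) + 0.26·t(state IV)
Solving: t(state II) = 2.6943, t(state IV) = 2.9534.
Expected picoseconds from state IV to state III: 2.9534.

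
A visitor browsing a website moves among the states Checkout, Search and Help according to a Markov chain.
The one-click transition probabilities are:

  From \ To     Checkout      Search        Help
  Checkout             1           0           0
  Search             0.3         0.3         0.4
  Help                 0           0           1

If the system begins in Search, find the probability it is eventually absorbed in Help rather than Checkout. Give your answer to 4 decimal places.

Let h(s) be the probability of absorption at Help starting from transient state s. Then h(Help) = 1 and h(Checkout) = 0. By first-step analysis:
h(Search) = 0.3·0 + 0.3·h(Search) + 0.4·1
Solving: h(Search) = 0.5714.
Starting from Search, the probability is 0.5714.

0.5714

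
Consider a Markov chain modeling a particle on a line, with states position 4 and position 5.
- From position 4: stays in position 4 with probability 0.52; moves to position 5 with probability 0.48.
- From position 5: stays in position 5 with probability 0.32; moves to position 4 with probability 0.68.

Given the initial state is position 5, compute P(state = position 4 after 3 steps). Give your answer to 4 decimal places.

0.5886

Propagate the distribution vector 3 steps from position 5.
After 0 steps: (0.0000, 1.0000)
After 1 step: (0.6800, 0.3200)
After 2 steps: (0.5712, 0.4288)
After 3 steps: (0.5886, 0.4114)
P(in position 4 after 3 steps) = 0.5886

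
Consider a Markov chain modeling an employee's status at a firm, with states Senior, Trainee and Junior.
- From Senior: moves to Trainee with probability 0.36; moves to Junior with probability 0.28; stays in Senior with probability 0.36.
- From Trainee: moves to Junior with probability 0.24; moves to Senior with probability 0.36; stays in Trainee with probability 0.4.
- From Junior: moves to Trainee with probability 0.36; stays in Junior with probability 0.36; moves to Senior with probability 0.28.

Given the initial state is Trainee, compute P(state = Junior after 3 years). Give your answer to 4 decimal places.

Propagate the distribution vector 3 years from Trainee.
After 0 years: (0.0000, 1.0000, 0.0000)
After 1 year: (0.3600, 0.4000, 0.2400)
After 2 years: (0.3408, 0.3760, 0.2832)
After 3 years: (0.3373, 0.3750, 0.2876)
P(in Junior after 3 years) = 0.2876

0.2876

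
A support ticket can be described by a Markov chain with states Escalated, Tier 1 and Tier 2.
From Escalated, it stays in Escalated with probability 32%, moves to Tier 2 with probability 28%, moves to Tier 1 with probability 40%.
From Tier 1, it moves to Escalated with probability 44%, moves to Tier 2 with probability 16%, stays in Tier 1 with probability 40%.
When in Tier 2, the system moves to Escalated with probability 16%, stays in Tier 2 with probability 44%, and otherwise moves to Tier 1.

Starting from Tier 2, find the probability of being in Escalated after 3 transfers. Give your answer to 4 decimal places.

0.3196

Propagate the distribution vector 3 transfers from Tier 2.
After 0 transfers: (0.0000, 0.0000, 1.0000)
After 1 transfer: (0.1600, 0.4000, 0.4400)
After 2 transfers: (0.2976, 0.4000, 0.3024)
After 3 transfers: (0.3196, 0.4000, 0.2804)
P(in Escalated after 3 transfers) = 0.3196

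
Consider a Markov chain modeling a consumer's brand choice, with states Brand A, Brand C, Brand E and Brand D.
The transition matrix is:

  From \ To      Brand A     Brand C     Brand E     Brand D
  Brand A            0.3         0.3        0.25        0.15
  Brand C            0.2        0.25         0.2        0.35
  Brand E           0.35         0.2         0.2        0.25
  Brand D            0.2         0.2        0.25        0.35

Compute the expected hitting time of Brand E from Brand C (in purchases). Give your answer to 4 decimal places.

Let t(s) be the expected number of purchases to first reach Brand E from state s, with t(Brand E) = 0. Conditioning on the first purchase:
t(Brand A) = 1 + 0.3·t(Brand A) + 0.3·t(Brand C) + 0.15·t(Brand D)
t(Brand C) = 1 + 0.2·t(Brand A) + 0.25·t(Brand C) + 0.35·t(Brand D)
t(Brand D) = 1 + 0.2·t(Brand A) + 0.2·t(Brand C) + 0.35·t(Brand D)
Solving: t(Brand A) = 4.2209, t(Brand C) = 4.4172, t(Brand D) = 4.1963.
Expected purchases from Brand C to Brand E: 4.4172.

4.4172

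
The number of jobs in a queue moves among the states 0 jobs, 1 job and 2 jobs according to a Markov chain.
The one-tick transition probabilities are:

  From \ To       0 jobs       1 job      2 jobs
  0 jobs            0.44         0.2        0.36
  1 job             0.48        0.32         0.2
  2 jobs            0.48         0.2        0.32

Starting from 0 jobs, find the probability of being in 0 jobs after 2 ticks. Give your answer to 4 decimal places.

0.4624

Sum over the intermediate state after 1 tick:
P = P(0 jobs→0 jobs)·P(0 jobs→0 jobs) + P(0 jobs→1 job)·P(1 job→0 jobs) + P(0 jobs→2 jobs)·P(2 jobs→0 jobs)
  = 0.44×0.44 + 0.2×0.48 + 0.36×0.48
  = 0.1936 + 0.0960 + 0.1728 = 0.4624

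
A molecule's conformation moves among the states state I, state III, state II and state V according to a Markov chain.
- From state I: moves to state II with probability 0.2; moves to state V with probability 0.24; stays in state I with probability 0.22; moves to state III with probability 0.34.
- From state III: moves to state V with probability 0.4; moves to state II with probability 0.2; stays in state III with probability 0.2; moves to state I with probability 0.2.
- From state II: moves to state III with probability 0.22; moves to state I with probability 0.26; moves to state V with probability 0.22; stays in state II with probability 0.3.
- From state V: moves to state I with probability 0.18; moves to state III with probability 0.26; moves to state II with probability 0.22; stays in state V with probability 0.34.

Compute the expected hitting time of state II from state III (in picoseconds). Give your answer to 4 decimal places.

Let t(s) be the expected number of picoseconds to first reach state II from state s, with t(state II) = 0. Conditioning on the first picosecond:
t(state I) = 1 + 0.22·t(state I) + 0.34·t(state III) + 0.24·t(state V)
t(state III) = 1 + 0.2·t(state I) + 0.2·t(state III) + 0.4·t(state V)
t(state V) = 1 + 0.18·t(state I) + 0.26·t(state III) + 0.34·t(state V)
Solving: t(state I) = 4.8470, t(state III) = 4.8320, t(state V) = 4.7406.
Expected picoseconds from state III to state II: 4.8320.

4.8320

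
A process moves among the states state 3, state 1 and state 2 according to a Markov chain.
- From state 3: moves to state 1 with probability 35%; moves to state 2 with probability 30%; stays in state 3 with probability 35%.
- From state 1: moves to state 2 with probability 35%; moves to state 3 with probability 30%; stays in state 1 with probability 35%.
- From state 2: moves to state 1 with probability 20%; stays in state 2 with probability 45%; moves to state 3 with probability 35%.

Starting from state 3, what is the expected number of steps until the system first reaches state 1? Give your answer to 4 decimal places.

Let t(s) be the expected number of steps to first reach state 1 from state s, with t(state 1) = 0. Conditioning on the first step:
t(state 3) = 1 + 0.35·t(state 3) + 0.3·t(state 2)
t(state 2) = 1 + 0.35·t(state 3) + 0.45·t(state 2)
Solving: t(state 3) = 3.3663, t(state 2) = 3.9604.
Expected steps from state 3 to state 1: 3.3663.

3.3663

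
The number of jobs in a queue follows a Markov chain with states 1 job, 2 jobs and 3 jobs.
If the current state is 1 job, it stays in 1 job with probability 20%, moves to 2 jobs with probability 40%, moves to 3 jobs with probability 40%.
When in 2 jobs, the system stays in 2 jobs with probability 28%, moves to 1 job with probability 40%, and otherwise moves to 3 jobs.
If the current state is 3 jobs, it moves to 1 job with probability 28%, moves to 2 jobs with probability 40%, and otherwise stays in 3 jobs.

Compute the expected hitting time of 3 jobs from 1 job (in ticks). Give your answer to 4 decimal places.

2.6923

Let t(s) be the expected number of ticks to first reach 3 jobs from state s, with t(3 jobs) = 0. Conditioning on the first tick:
t(1 job) = 1 + 0.2·t(1 job) + 0.4·t(2 jobs)
t(2 jobs) = 1 + 0.4·t(1 job) + 0.28·t(2 jobs)
Solving: t(1 job) = 2.6923, t(2 jobs) = 2.8846.
Expected ticks from 1 job to 3 jobs: 2.6923.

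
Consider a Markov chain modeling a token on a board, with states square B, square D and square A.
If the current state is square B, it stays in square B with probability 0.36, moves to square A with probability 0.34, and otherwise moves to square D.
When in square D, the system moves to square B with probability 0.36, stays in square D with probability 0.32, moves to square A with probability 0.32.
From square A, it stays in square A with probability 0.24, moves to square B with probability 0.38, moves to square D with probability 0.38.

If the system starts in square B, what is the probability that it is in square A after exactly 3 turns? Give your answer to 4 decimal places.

0.3033

Propagate the distribution vector 3 turns from square B.
After 0 turns: (1.0000, 0.0000, 0.0000)
After 1 turn: (0.3600, 0.3000, 0.3400)
After 2 turns: (0.3668, 0.3332, 0.3000)
After 3 turns: (0.3660, 0.3307, 0.3033)
P(in square A after 3 turns) = 0.3033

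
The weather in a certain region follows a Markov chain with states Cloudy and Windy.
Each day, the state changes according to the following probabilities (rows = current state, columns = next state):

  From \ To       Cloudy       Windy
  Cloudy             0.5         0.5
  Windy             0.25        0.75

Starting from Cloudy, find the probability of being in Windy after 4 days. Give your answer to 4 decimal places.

0.6641

Propagate the distribution vector 4 days from Cloudy.
After 0 days: (1.0000, 0.0000)
After 1 day: (0.5000, 0.5000)
After 2 days: (0.3750, 0.6250)
After 3 days: (0.3438, 0.6563)
After 4 days: (0.3359, 0.6641)
P(in Windy after 4 days) = 0.6641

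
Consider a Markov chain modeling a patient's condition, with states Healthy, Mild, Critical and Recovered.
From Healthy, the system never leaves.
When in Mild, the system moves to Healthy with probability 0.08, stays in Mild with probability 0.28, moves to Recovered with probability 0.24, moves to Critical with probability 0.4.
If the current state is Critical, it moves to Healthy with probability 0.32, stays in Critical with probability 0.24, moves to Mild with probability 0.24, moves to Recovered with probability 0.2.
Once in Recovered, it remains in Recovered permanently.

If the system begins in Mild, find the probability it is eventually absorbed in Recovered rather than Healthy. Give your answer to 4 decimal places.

0.5816

Let h(s) be the probability of absorption at Recovered starting from transient state s. Then h(Recovered) = 1 and h(Healthy) = 0. By first-step analysis:
h(Mild) = 0.08·0 + 0.28·h(Mild) + 0.4·h(Critical) + 0.24·1
h(Critical) = 0.32·0 + 0.24·h(Mild) + 0.24·h(Critical) + 0.2·1
Solving: h(Mild) = 0.5816, h(Critical) = 0.4468.
Starting from Mild, the probability is 0.5816.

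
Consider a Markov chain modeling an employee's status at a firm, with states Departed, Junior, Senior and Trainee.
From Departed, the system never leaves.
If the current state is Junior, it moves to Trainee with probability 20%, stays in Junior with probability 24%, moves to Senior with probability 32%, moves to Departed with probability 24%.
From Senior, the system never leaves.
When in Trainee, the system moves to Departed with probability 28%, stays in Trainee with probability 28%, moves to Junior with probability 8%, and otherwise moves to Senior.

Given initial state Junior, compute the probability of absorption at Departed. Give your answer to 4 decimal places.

Let h(s) be the probability of absorption at Departed starting from transient state s. Then h(Departed) = 1 and h(Senior) = 0. By first-step analysis:
h(Junior) = 0.24·1 + 0.24·h(Junior) + 0.32·0 + 0.2·h(Trainee)
h(Trainee) = 0.28·1 + 0.08·h(Junior) + 0.36·0 + 0.28·h(Trainee)
Solving: h(Junior) = 0.4307, h(Trainee) = 0.4367.
Starting from Junior, the probability is 0.4307.

0.4307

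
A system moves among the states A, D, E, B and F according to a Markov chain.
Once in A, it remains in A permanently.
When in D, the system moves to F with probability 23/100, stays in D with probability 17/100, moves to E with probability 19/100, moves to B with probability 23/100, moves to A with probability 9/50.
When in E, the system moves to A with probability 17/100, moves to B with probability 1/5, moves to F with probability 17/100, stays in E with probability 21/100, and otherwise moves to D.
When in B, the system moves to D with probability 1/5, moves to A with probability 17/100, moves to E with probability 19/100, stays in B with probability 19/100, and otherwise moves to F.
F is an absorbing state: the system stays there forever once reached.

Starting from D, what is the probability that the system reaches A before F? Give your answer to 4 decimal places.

Let h(s) be the probability of absorption at A starting from transient state s. Then h(A) = 1 and h(F) = 0. By first-step analysis:
h(D) = 0.18·1 + 0.17·h(D) + 0.19·h(E) + 0.23·h(B) + 0.23·0
h(E) = 0.17·1 + 0.25·h(D) + 0.21·h(E) + 0.2·h(B) + 0.17·0
h(B) = 0.17·1 + 0.2·h(D) + 0.19·h(E) + 0.19·h(B) + 0.25·0
Solving: h(D) = 0.4413, h(E) = 0.4631, h(B) = 0.4275.
Starting from D, the probability is 0.4413.

0.4413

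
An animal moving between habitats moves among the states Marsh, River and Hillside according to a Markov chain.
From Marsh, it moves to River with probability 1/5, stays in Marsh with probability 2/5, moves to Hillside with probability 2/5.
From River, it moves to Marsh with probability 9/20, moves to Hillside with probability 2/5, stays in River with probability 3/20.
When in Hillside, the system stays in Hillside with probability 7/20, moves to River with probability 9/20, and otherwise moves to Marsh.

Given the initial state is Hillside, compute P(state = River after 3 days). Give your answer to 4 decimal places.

0.2824

Propagate the distribution vector 3 days from Hillside.
After 0 days: (0.0000, 0.0000, 1.0000)
After 1 day: (0.2000, 0.4500, 0.3500)
After 2 days: (0.3525, 0.2650, 0.3825)
After 3 days: (0.3368, 0.2824, 0.3809)
P(in River after 3 days) = 0.2824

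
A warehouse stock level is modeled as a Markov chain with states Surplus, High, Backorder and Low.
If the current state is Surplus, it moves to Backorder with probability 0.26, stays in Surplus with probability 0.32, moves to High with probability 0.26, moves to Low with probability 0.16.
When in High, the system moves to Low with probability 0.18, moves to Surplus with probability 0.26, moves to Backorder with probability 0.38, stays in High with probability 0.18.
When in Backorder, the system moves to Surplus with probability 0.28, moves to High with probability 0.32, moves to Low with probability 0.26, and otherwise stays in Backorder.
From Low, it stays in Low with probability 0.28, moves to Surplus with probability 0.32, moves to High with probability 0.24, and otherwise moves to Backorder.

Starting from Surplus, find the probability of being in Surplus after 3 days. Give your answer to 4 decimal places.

Propagate the distribution vector 3 days from Surplus.
After 0 days: (1.0000, 0.0000, 0.0000, 0.0000)
After 1 day: (0.3200, 0.2600, 0.2600, 0.1600)
After 2 days: (0.2940, 0.2516, 0.2440, 0.2104)
After 3 days: (0.2951, 0.2503, 0.2399, 0.2147)
P(in Surplus after 3 days) = 0.2951

0.2951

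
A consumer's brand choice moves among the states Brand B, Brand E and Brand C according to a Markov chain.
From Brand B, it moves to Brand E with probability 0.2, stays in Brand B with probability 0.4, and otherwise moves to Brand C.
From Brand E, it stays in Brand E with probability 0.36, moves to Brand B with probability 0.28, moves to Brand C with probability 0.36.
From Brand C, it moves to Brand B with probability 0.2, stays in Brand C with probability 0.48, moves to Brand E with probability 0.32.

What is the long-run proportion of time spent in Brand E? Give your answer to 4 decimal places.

Let the stationary distribution be π with π = πP and π_1 + π_2 + π_3 = 1.
π_1 = 0.4·π_1 + 0.28·π_2 + 0.2·π_3
π_2 = 0.2·π_1 + 0.36·π_2 + 0.32·π_3
Solving with the normalization constraint gives π = (0.2798, 0.2984, 0.4218).
So the stationary probability of Brand E is 0.2984.

0.2984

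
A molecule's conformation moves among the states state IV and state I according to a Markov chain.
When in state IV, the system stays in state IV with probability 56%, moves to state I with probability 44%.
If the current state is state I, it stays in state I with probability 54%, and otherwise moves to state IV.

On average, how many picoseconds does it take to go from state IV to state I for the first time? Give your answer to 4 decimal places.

2.2727

Let t(s) be the expected number of picoseconds to first reach state I from state s, with t(state I) = 0. Conditioning on the first picosecond:
t(state IV) = 1 + 0.56·t(state IV)
Solving: t(state IV) = 2.2727.
Expected picoseconds from state IV to state I: 2.2727.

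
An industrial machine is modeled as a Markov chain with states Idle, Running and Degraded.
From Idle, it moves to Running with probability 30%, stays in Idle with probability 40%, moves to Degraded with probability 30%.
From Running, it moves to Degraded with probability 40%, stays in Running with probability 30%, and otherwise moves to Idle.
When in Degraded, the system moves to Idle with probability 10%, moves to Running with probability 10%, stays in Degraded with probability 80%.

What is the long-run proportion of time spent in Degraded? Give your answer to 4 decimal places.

0.6346

Let the stationary distribution be π with π = πP and π_1 + π_2 + π_3 = 1.
π_1 = 0.4·π_1 + 0.3·π_2 + 0.1·π_3
π_2 = 0.3·π_1 + 0.3·π_2 + 0.1·π_3
Solving with the normalization constraint gives π = (0.1923, 0.1731, 0.6346).
So the stationary probability of Degraded is 0.6346.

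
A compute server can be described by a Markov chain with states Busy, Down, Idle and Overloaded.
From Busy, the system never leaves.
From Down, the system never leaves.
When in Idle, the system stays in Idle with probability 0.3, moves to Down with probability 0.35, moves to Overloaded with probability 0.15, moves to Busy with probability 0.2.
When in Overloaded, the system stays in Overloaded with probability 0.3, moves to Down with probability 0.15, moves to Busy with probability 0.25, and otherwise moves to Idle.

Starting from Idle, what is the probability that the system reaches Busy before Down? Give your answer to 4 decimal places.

Let h(s) be the probability of absorption at Busy starting from transient state s. Then h(Busy) = 1 and h(Down) = 0. By first-step analysis:
h(Idle) = 0.2·1 + 0.35·0 + 0.3·h(Idle) + 0.15·h(Overloaded)
h(Overloaded) = 0.25·1 + 0.15·0 + 0.3·h(Idle) + 0.3·h(Overloaded)
Solving: h(Idle) = 0.3989, h(Overloaded) = 0.5281.
Starting from Idle, the probability is 0.3989.

0.3989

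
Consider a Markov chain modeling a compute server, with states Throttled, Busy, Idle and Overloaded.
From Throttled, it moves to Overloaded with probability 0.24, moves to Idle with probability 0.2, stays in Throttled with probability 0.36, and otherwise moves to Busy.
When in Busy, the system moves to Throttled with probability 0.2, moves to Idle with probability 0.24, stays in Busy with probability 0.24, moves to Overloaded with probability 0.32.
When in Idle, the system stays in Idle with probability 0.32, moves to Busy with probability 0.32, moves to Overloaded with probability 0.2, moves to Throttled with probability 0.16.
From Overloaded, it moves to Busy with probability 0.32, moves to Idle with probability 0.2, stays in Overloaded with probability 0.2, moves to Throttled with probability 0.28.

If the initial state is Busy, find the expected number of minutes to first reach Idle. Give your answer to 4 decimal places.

4.5707

Let t(s) be the expected number of minutes to first reach Idle from state s, with t(Idle) = 0. Conditioning on the first minute:
t(Throttled) = 1 + 0.36·t(Throttled) + 0.2·t(Busy) + 0.24·t(Overloaded)
t(Busy) = 1 + 0.2·t(Throttled) + 0.24·t(Busy) + 0.32·t(Overloaded)
t(Overloaded) = 1 + 0.28·t(Throttled) + 0.32·t(Busy) + 0.2·t(Overloaded)
Solving: t(Throttled) = 4.7715, t(Busy) = 4.5707, t(Overloaded) = 4.7483.
Expected minutes from Busy to Idle: 4.5707.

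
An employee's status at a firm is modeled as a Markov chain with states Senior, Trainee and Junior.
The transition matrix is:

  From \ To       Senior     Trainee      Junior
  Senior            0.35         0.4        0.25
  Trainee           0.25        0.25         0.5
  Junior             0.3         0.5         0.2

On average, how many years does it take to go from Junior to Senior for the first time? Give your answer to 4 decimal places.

3.5714

Let t(s) be the expected number of years to first reach Senior from state s, with t(Senior) = 0. Conditioning on the first year:
t(Trainee) = 1 + 0.25·t(Trainee) + 0.5·t(Junior)
t(Junior) = 1 + 0.5·t(Trainee) + 0.2·t(Junior)
Solving: t(Trainee) = 3.7143, t(Junior) = 3.5714.
Expected years from Junior to Senior: 3.5714.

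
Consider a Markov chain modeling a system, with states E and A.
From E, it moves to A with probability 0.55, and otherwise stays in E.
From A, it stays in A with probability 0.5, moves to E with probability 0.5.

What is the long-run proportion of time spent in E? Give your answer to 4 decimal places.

0.4762

Let the stationary distribution be π with π = πP and π_1 + π_2 = 1.
π_1 = 0.45·π_1 + 0.5·π_2
Solving with the normalization constraint gives π = (0.4762, 0.5238).
So the stationary probability of E is 0.4762.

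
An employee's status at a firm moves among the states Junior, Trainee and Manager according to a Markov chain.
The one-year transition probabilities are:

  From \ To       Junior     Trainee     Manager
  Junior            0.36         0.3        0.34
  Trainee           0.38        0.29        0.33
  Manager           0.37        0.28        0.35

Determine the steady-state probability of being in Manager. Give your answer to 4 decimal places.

0.3405

Let the stationary distribution be π with π = πP and π_1 + π_2 + π_3 = 1.
π_1 = 0.36·π_1 + 0.38·π_2 + 0.37·π_3
π_2 = 0.3·π_1 + 0.29·π_2 + 0.28·π_3
Solving with the normalization constraint gives π = (0.3692, 0.2903, 0.3405).
So the stationary probability of Manager is 0.3405.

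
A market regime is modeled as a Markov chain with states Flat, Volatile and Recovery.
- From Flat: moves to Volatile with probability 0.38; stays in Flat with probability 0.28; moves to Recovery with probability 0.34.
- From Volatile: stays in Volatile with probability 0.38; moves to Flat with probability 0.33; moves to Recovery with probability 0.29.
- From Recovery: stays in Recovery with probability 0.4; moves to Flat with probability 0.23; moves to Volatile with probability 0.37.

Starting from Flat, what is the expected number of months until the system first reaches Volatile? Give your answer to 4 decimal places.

Let t(s) be the expected number of months to first reach Volatile from state s, with t(Volatile) = 0. Conditioning on the first month:
t(Flat) = 1 + 0.28·t(Flat) + 0.34·t(Recovery)
t(Recovery) = 1 + 0.23·t(Flat) + 0.4·t(Recovery)
Solving: t(Flat) = 2.6569, t(Recovery) = 2.6851.
Expected months from Flat to Volatile: 2.6569.

2.6569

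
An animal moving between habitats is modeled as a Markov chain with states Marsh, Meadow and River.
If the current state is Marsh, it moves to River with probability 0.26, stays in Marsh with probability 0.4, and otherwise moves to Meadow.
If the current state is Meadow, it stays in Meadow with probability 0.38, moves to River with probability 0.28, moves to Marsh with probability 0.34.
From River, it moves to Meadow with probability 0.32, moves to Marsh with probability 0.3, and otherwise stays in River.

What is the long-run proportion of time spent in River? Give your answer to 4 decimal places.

Let the stationary distribution be π with π = πP and π_1 + π_2 + π_3 = 1.
π_1 = 0.4·π_1 + 0.34·π_2 + 0.3·π_3
π_2 = 0.34·π_1 + 0.38·π_2 + 0.32·π_3
Solving with the normalization constraint gives π = (0.3488, 0.3478, 0.3034).
So the stationary probability of River is 0.3034.

0.3034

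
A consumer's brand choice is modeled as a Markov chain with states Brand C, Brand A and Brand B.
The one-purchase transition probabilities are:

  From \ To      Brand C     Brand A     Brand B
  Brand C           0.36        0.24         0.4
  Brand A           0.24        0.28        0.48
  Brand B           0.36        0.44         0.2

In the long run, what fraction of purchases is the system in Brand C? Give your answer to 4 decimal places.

Let the stationary distribution be π with π = πP and π_1 + π_2 + π_3 = 1.
π_1 = 0.36·π_1 + 0.24·π_2 + 0.36·π_3
π_2 = 0.24·π_1 + 0.28·π_2 + 0.44·π_3
Solving with the normalization constraint gives π = (0.3211, 0.3239, 0.3549).
So the stationary probability of Brand C is 0.3211.

0.3211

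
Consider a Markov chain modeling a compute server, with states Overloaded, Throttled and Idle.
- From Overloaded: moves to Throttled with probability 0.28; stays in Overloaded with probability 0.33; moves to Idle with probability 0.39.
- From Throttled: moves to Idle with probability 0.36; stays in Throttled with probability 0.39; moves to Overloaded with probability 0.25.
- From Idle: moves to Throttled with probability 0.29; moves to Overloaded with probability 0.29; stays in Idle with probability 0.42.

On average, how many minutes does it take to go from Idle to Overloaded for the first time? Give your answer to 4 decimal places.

3.6087

Let t(s) be the expected number of minutes to first reach Overloaded from state s, with t(Overloaded) = 0. Conditioning on the first minute:
t(Throttled) = 1 + 0.39·t(Throttled) + 0.36·t(Idle)
t(Idle) = 1 + 0.29·t(Throttled) + 0.42·t(Idle)
Solving: t(Throttled) = 3.7690, t(Idle) = 3.6087.
Expected minutes from Idle to Overloaded: 3.6087.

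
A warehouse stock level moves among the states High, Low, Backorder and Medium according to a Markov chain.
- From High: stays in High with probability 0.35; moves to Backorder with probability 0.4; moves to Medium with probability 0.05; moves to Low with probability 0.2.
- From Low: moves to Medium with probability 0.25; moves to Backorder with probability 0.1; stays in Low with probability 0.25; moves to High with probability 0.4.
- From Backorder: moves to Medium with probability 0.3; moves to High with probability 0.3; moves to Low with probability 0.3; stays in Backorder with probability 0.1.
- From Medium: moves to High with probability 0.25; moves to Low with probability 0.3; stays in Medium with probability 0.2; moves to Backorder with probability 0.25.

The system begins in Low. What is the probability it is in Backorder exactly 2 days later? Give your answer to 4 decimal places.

0.2575

Propagate the distribution vector 2 days from Low.
After 0 days: (0.0000, 1.0000, 0.0000, 0.0000)
After 1 day: (0.4000, 0.2500, 0.1000, 0.2500)
After 2 days: (0.3325, 0.2475, 0.2575, 0.1625)
P(in Backorder after 2 days) = 0.2575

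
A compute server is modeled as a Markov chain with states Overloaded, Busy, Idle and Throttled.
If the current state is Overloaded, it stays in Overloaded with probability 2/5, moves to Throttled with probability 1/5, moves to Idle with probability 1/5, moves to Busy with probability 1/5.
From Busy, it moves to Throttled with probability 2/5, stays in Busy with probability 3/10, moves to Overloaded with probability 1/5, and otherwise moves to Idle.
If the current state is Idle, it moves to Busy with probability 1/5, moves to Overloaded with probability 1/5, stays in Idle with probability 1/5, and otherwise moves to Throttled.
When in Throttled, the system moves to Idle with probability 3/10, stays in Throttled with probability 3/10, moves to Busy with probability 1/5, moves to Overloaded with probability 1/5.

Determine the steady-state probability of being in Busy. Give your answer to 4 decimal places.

Let the stationary distribution be π with π = πP and π_1 + π_2 + π_3 + π_4 = 1.
π_1 = 0.4·π_1 + 0.2·π_2 + 0.2·π_3 + 0.2·π_4
π_2 = 0.2·π_1 + 0.3·π_2 + 0.2·π_3 + 0.2·π_4
π_3 = 0.2·π_1 + 0.1·π_2 + 0.2·π_3 + 0.3·π_4
Solving with the normalization constraint gives π = (0.2500, 0.2222, 0.2096, 0.3182).
So the stationary probability of Busy is 0.2222.

0.2222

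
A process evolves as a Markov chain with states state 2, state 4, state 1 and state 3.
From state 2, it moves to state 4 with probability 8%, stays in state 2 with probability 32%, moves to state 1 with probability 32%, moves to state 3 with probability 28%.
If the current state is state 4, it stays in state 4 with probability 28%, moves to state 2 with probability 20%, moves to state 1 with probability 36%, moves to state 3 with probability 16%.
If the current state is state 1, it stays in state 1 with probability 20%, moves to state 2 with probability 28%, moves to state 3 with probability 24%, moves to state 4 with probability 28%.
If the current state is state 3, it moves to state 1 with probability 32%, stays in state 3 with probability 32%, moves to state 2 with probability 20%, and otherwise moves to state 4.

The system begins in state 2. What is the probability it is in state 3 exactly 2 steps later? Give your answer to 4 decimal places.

0.2688

Propagate the distribution vector 2 steps from state 2.
After 0 steps: (1.0000, 0.0000, 0.0000, 0.0000)
After 1 step: (0.3200, 0.0800, 0.3200, 0.2800)
After 2 steps: (0.2640, 0.1824, 0.2848, 0.2688)
P(in state 3 after 2 steps) = 0.2688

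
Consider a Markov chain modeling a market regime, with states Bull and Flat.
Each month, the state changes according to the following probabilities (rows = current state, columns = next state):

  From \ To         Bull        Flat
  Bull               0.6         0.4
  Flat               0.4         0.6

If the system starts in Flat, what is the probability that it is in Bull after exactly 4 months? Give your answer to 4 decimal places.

Propagate the distribution vector 4 months from Flat.
After 0 months: (0.0000, 1.0000)
After 1 month: (0.4000, 0.6000)
After 2 months: (0.4800, 0.5200)
After 3 months: (0.4960, 0.5040)
After 4 months: (0.4992, 0.5008)
P(in Bull after 4 months) = 0.4992

0.4992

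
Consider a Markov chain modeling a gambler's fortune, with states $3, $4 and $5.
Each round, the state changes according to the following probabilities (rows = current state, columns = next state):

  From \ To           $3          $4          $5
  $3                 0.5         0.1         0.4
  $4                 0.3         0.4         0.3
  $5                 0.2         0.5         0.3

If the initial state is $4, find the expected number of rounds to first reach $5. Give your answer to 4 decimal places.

2.9630

Let t(s) be the expected number of rounds to first reach $5 from state s, with t($5) = 0. Conditioning on the first round:
t($3) = 1 + 0.5·t($3) + 0.1·t($4)
t($4) = 1 + 0.3·t($3) + 0.4·t($4)
Solving: t($3) = 2.5926, t($4) = 2.9630.
Expected rounds from $4 to $5: 2.9630.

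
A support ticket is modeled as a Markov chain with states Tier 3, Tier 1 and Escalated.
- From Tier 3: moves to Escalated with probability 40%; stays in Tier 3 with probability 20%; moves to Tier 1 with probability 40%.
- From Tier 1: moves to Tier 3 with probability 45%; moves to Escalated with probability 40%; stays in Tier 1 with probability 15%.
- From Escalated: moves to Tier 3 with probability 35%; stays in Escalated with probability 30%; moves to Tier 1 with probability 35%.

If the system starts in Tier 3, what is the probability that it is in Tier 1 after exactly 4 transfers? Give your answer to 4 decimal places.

Propagate the distribution vector 4 transfers from Tier 3.
After 0 transfers: (1.0000, 0.0000, 0.0000)
After 1 transfer: (0.2000, 0.4000, 0.4000)
After 2 transfers: (0.3600, 0.2800, 0.3600)
After 3 transfers: (0.3240, 0.3120, 0.3640)
After 4 transfers: (0.3326, 0.3038, 0.3636)
P(in Tier 1 after 4 transfers) = 0.3038

0.3038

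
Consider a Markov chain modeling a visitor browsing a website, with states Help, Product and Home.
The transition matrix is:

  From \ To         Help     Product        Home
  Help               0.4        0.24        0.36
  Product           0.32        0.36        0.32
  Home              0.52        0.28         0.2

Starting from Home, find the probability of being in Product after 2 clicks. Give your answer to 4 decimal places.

0.2816

Sum over the intermediate state after 1 click:
P = P(Home→Help)·P(Help→Product) + P(Home→Product)·P(Product→Product) + P(Home→Home)·P(Home→Product)
  = 0.52×0.24 + 0.28×0.36 + 0.2×0.28
  = 0.1248 + 0.1008 + 0.0560 = 0.2816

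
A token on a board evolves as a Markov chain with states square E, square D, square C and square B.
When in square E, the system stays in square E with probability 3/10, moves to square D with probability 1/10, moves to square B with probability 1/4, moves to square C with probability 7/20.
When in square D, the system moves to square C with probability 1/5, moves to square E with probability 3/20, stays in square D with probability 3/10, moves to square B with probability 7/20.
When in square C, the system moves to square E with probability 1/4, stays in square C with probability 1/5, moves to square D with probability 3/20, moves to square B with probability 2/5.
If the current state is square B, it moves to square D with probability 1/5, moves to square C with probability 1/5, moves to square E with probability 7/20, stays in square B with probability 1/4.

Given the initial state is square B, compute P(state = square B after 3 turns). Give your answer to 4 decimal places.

Propagate the distribution vector 3 turns from square B.
After 0 turns: (0.0000, 0.0000, 0.0000, 1.0000)
After 1 turn: (0.3500, 0.2000, 0.2000, 0.2500)
After 2 turns: (0.2725, 0.1750, 0.2525, 0.3000)
After 3 turns: (0.2761, 0.1776, 0.2409, 0.3054)
P(in square B after 3 turns) = 0.3054

0.3054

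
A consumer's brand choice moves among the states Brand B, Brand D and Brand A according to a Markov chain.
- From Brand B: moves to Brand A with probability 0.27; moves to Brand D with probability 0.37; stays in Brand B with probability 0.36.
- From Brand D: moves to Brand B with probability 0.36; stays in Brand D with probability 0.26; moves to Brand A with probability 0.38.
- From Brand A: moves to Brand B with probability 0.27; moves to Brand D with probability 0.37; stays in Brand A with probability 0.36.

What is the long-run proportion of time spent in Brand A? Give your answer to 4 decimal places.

Let the stationary distribution be π with π = πP and π_1 + π_2 + π_3 = 1.
π_1 = 0.36·π_1 + 0.36·π_2 + 0.27·π_3
π_2 = 0.37·π_1 + 0.26·π_2 + 0.37·π_3
Solving with the normalization constraint gives π = (0.3297, 0.3333, 0.3370).
So the stationary probability of Brand A is 0.3370.

0.3370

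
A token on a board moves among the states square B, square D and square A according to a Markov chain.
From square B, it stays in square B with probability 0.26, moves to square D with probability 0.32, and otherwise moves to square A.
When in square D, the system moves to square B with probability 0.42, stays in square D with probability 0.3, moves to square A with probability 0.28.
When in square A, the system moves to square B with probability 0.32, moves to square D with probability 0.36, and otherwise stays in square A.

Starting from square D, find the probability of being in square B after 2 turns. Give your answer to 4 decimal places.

Sum over the intermediate state after 1 turn:
P = P(square D→square B)·P(square B→square B) + P(square D→square D)·P(square D→square B) + P(square D→square A)·P(square A→square B)
  = 0.42×0.26 + 0.3×0.42 + 0.28×0.32
  = 0.1092 + 0.1260 + 0.0896 = 0.3248

0.3248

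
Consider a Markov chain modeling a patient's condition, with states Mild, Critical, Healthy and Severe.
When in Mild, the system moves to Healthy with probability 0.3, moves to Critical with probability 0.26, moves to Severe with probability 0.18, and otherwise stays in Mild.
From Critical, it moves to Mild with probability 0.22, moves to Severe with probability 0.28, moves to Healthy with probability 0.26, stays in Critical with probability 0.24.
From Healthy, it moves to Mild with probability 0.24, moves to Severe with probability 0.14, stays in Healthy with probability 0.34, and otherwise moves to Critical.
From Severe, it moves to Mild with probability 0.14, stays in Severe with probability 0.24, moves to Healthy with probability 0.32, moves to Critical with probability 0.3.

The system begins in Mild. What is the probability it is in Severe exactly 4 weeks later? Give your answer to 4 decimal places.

Propagate the distribution vector 4 weeks from Mild.
After 0 weeks: (1.0000, 0.0000, 0.0000, 0.0000)
After 1 week: (0.2600, 0.2600, 0.3000, 0.1800)
After 2 weeks: (0.2220, 0.2680, 0.3052, 0.2048)
After 3 weeks: (0.2186, 0.2689, 0.3056, 0.2069)
After 4 weeks: (0.2183, 0.2690, 0.3056, 0.2071)
P(in Severe after 4 weeks) = 0.2071

0.2071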